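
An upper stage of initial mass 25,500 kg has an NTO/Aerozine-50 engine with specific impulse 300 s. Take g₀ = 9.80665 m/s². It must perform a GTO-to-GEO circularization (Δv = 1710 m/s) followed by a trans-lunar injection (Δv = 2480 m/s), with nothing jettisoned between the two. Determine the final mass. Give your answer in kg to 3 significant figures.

final mass ≈ 6140 kg

v_e = Isp · g₀ = 300 × 9.80665 = 2942.0 m/s.
After the first burn: m = 25500 × exp(−1710/2942.0) = 25500 × 0.55921 = 14,259.9 kg.
After the second burn: m = 14,259.9 × exp(−2480/2942.0) = 14,259.9 × 0.43043 = 6,137.89 kg.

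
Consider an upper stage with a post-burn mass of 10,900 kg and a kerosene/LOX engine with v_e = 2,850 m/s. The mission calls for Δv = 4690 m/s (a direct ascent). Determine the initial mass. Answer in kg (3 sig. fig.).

m₀/m_f = exp(Δv / v_e) = exp(4690 / 2850.0) = exp(1.6456) = 5.1842.
m₀ = m_f × 5.1842 = 10,900 × 5.1842 = 56,507.8 kg.

initial mass ≈ 56500 kg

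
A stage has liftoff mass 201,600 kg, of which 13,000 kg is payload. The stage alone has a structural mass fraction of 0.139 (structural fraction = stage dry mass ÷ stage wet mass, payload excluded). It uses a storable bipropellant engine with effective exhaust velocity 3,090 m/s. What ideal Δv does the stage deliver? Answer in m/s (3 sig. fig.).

Δv ≈ 5060 m/s

Stage wet mass = m₀ − payload = 201,600 − 13,000 = 188,600 kg.
Stage dry mass = ε × stage wet mass = 0.139 × 188,600 = 26,215.4 kg.
Burnout mass m_f = stage dry + payload = 26,215.4 + 13,000 = 39,215.4 kg.
By the Tsiolkovsky rocket equation, Δv = v_e · ln(201,600/39,215.4) = 3090.0 × ln(5.141) = 3090.0 × 1.6372 ≈ 5059 m/s.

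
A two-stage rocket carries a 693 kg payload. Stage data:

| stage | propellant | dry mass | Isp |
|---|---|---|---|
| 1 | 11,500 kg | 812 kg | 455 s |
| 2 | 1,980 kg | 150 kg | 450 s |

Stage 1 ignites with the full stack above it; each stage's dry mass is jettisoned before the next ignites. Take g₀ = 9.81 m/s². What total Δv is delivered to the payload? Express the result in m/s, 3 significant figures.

Ignition mass of stage 1 = 11,500+812 + 1,980+150 + 693 = 15,135 kg.
Stage 1: m₀ = 15,135 kg, m_f = 15,135 − 11,500 = 3,635 kg; Δv = 455×9.81×ln(4.164) = 4463.6×1.4264 ≈ 6367 m/s.
Stage 2: m₀ = 2,823 kg, m_f = 2,823 − 1,980 = 843 kg; Δv = 450×9.81×ln(3.349) = 4414.5×1.2086 ≈ 5335 m/s.
Total Δv = 6367 + 5335 = 11702 m/s.

Δv ≈ 11700 m/s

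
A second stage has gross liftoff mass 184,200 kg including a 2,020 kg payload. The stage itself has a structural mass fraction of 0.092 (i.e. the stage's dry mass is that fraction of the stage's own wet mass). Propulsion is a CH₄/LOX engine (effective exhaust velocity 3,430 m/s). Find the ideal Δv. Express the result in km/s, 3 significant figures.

Stage wet mass = m₀ − payload = 184,200 − 2,020 = 182,180 kg.
Stage dry mass = ε × stage wet mass = 0.092 × 182,180 = 16,760.6 kg.
Burnout mass m_f = stage dry + payload = 16,760.6 + 2,020 = 18,780.6 kg.
From the ideal rocket equation, Δv = v_e · ln(184,200/18,780.6) = 3430.0 × ln(9.808) = 3430.0 × 2.2832 ≈ 7831 m/s.

Δv ≈ 7.83 km/s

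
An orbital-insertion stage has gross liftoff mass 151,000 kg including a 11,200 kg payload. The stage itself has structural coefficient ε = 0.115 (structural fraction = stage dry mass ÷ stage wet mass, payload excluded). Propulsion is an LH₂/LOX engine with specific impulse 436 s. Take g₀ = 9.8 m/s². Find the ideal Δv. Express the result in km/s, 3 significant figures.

Δv ≈ 7.31 km/s

Stage wet mass = m₀ − payload = 151,000 − 11,200 = 139,800 kg.
Stage dry mass = ε × stage wet mass = 0.115 × 139,800 = 16,077 kg.
Burnout mass m_f = stage dry + payload = 16,077 + 11,200 = 27,277 kg.
v_e = Isp · g₀ = 436 × 9.8 = 4272.8 m/s.
Rocket equation: Δv = v_e · ln(151,000/27,277) = 4272.8 × ln(5.536) = 4272.8 × 1.7112 ≈ 7312 m/s.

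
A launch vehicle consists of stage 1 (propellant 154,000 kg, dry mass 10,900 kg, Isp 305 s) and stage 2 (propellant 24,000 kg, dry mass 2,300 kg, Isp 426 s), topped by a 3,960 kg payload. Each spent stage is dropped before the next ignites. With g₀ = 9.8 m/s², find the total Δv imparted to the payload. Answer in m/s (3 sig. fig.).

Ignition mass of stage 1 = 154,000+10,900 + 24,000+2,300 + 3,960 = 195,160 kg.
Stage 1: m₀ = 195,160 kg, m_f = 195,160 − 154,000 = 41,160 kg; Δv = 305×9.8×ln(4.741) = 2989.0×1.5564 ≈ 4652 m/s.
Stage 2: m₀ = 30,260 kg, m_f = 30,260 − 24,000 = 6,260 kg; Δv = 426×9.8×ln(4.834) = 4174.8×1.5756 ≈ 6578 m/s.
Total Δv = 4652 + 6578 = 11230 m/s.

Δv ≈ 11200 m/s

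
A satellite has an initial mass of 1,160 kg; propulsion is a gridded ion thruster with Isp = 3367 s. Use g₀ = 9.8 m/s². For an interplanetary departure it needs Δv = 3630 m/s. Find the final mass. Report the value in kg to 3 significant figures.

v_e = Isp · g₀ = 3367 × 9.8 = 32996.6 m/s.
m₀/m_f = exp(Δv / v_e) = exp(3630 / 32996.6) = exp(0.1100) = 1.1163.
m_f = m₀ / 1.1163 = 1,160 / 1.1163 = 1,039.15 kg.

final mass ≈ 1040 kg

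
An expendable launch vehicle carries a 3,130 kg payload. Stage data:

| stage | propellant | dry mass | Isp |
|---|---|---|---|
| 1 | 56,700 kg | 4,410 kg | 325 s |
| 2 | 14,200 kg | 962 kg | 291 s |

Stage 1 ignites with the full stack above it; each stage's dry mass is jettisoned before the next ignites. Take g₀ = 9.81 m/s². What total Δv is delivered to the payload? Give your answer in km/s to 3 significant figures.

Δv ≈ 8.27 km/s

Ignition mass of stage 1 = 56,700+4,410 + 14,200+962 + 3,130 = 79,402 kg.
Stage 1: m₀ = 79,402 kg, m_f = 79,402 − 56,700 = 22,702 kg; Δv = 325×9.81×ln(3.498) = 3188.2×1.2521 ≈ 3992 m/s.
Stage 2: m₀ = 18,292 kg, m_f = 18,292 − 14,200 = 4,092 kg; Δv = 291×9.81×ln(4.47) = 2854.7×1.4974 ≈ 4275 m/s.
Total Δv = 3992 + 4275 = 8267 m/s.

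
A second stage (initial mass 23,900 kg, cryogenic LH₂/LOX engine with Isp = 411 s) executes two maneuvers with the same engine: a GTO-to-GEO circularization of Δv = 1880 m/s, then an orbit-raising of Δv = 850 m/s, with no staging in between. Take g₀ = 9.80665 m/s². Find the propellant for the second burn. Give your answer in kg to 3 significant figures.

v_e = Isp · g₀ = 411 × 9.80665 = 4030.5 m/s.
After the first burn: m = 23900 × exp(−1880/4030.5) = 23900 × 0.62723 = 14,990.8 kg.
After the second burn: m = 14,990.8 × exp(−850/4030.5) = 14,990.8 × 0.80986 = 12,140.4 kg.
Second-burn propellant = 14,990.8 − 12,140.4 = 2,850.4 kg.

propellant for the second burn ≈ 2850 kg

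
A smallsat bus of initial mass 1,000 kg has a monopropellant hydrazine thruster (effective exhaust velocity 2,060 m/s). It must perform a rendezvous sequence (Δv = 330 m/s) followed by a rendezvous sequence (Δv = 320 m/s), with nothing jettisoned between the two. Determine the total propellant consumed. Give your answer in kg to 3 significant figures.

After the first burn: m = 1000 × exp(−330/2060.0) = 1000 × 0.85198 = 851.98 kg.
After the second burn: m = 851.98 × exp(−320/2060.0) = 851.98 × 0.85612 = 729.397 kg.
Total propellant = m₀ − m_final = 1000 − 729.397 = 270.603 kg.

total propellant consumed ≈ 271 kg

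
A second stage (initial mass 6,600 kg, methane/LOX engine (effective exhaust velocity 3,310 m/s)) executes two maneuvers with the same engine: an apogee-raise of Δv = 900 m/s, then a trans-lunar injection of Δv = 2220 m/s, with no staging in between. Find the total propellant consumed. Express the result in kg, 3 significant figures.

total propellant consumed ≈ 4030 kg

After the first burn: m = 6600 × exp(−900/3310.0) = 6600 × 0.76193 = 5,028.74 kg.
After the second burn: m = 5,028.74 × exp(−2220/3310.0) = 5,028.74 × 0.51135 = 2,571.45 kg.
Total propellant = m₀ − m_final = 6600 − 2,571.45 = 4,028.55 kg.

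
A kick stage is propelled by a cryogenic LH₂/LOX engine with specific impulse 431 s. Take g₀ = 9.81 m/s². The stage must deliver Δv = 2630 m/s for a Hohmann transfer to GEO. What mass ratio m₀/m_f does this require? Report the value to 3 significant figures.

mass ratio ≈ 1.86

v_e = Isp · g₀ = 431 × 9.81 = 4228.1 m/s.
From the ideal rocket equation, m₀/m_f = exp(Δv / v_e) = exp(2630 / 4228.1) = exp(0.6220) = 1.8627.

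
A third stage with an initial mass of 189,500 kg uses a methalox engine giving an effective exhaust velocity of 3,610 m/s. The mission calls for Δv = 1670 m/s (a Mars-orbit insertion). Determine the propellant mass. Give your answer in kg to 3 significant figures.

From the ideal rocket equation, m₀/m_f = exp(Δv / v_e) = exp(1670 / 3610.0) = exp(0.4626) = 1.5882.
m_f = 189,500 / 1.5882 = 119,317 kg, so propellant = m₀ − m_f = 189,500 − 119,317 = 70,183 kg.

propellant mass ≈ 70200 kg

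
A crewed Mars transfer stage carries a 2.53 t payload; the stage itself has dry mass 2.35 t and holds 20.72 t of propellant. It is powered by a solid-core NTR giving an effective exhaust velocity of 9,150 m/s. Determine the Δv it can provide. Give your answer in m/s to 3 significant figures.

m₀ = payload + dry + propellant = 2.53 + 2.35 + 20.72 = 25.6 t.
m_f = payload + dry = 2.53 + 2.35 = 4.88 t.
Δv = v_e · ln(m₀/m_f) = 9150.0 × ln(5.246) = 9150.0 × 1.6574 ≈ 15165.6 m/s.

Δv ≈ 15200 m/s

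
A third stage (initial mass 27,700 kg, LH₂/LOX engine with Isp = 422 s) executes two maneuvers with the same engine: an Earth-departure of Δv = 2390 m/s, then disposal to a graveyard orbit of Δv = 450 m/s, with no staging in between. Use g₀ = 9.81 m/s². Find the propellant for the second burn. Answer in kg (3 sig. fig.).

propellant for the second burn ≈ 1600 kg

v_e = Isp · g₀ = 422 × 9.81 = 4139.8 m/s.
After the first burn: m = 27700 × exp(−2390/4139.8) = 27700 × 0.56140 = 15,550.8 kg.
After the second burn: m = 15,550.8 × exp(−450/4139.8) = 15,550.8 × 0.89700 = 13,949.1 kg.
Second-burn propellant = 15,550.8 − 13,949.1 = 1,601.7 kg.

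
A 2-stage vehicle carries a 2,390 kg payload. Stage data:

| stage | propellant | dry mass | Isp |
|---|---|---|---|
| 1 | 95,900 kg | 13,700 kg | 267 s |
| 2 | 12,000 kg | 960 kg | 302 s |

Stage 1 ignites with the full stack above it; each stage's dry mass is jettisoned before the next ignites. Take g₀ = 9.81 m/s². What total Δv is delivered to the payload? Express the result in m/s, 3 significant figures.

Δv ≈ 8330 m/s

Ignition mass of stage 1 = 95,900+13,700 + 12,000+960 + 2,390 = 124,950 kg.
Stage 1: m₀ = 124,950 kg, m_f = 124,950 − 95,900 = 29,050 kg; Δv = 267×9.81×ln(4.301) = 2619.3×1.4589 ≈ 3821 m/s.
Stage 2: m₀ = 15,350 kg, m_f = 15,350 − 12,000 = 3,350 kg; Δv = 302×9.81×ln(4.582) = 2962.6×1.5222 ≈ 4510 m/s.
Total Δv = 3821 + 4510 = 8331 m/s.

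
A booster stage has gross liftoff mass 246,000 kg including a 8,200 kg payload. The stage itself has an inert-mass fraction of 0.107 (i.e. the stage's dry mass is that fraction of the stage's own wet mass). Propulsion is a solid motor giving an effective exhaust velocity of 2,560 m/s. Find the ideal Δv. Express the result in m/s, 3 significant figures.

Stage wet mass = m₀ − payload = 246,000 − 8,200 = 237,800 kg.
Stage dry mass = ε × stage wet mass = 0.107 × 237,800 = 25,444.6 kg.
Burnout mass m_f = stage dry + payload = 25,444.6 + 8,200 = 33,644.6 kg.
Using Δv = v_e ln(m₀/m_f): Δv = v_e · ln(246,000/33,644.6) = 2560.0 × ln(7.312) = 2560.0 × 1.9895 ≈ 5093 m/s.

Δv ≈ 5090 m/s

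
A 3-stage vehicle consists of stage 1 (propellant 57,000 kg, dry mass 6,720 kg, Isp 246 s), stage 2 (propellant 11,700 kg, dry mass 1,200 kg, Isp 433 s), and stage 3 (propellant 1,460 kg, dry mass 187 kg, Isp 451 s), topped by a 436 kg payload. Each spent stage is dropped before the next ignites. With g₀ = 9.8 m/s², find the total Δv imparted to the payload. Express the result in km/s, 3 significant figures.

Δv ≈ 14.9 km/s

Ignition mass of stage 1 = 57,000+6,720 + 11,700+1,200 + 1,460+187 + 436 = 78,703 kg.
Stage 1: m₀ = 78,703 kg, m_f = 78,703 − 57,000 = 21,703 kg; Δv = 246×9.8×ln(3.626) = 2410.8×1.2882 ≈ 3106 m/s.
Stage 2: m₀ = 14,983 kg, m_f = 14,983 − 11,700 = 3,283 kg; Δv = 433×9.8×ln(4.564) = 4243.4×1.5182 ≈ 6442 m/s.
Stage 3: m₀ = 2,083 kg, m_f = 2,083 − 1,460 = 623 kg; Δv = 451×9.8×ln(3.343) = 4419.8×1.2070 ≈ 5335 m/s.
Total Δv = 3106 + 6442 + 5335 = 14883 m/s.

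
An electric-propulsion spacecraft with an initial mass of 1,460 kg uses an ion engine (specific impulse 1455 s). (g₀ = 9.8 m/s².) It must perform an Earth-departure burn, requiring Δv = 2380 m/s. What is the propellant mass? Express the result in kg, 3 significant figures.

propellant mass ≈ 224 kg

v_e = Isp · g₀ = 1455 × 9.8 = 14259.0 m/s.
m₀/m_f = exp(Δv / v_e) = exp(2380 / 14259.0) = exp(0.1669) = 1.1817.
m_f = 1,460 / 1.1817 = 1,235.51 kg, so propellant = m₀ − m_f = 1,460 − 1,235.51 = 224.49 kg.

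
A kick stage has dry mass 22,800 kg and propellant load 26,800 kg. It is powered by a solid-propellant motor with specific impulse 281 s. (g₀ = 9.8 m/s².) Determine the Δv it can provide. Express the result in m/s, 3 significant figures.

v_e = Isp · g₀ = 281 × 9.8 = 2753.8 m/s.
m₀ = m_dry + m_prop = 22,800 + 26,800 = 49,600 kg.
Using Δv = v_e ln(m₀/m_f): Δv = v_e · ln(m₀/m_f) = 2753.8 × ln(2.175) = 2753.8 × 0.7772 ≈ 2140.3 m/s.

Δv ≈ 2140 m/s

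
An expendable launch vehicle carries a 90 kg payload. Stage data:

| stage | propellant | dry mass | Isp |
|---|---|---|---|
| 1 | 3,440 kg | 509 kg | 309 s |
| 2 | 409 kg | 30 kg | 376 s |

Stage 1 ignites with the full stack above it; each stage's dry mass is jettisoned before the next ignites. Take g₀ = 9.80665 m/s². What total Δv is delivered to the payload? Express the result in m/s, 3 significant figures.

Δv ≈ 9900 m/s

Ignition mass of stage 1 = 3,440+509 + 409+30 + 90 = 4,478 kg.
Stage 1: m₀ = 4,478 kg, m_f = 4,478 − 3,440 = 1,038 kg; Δv = 309×9.80665×ln(4.314) = 3030.3×1.4619 ≈ 4430 m/s.
Stage 2: m₀ = 529 kg, m_f = 529 − 409 = 120 kg; Δv = 376×9.80665×ln(4.408) = 3687.3×1.4835 ≈ 5470 m/s.
Total Δv = 4430 + 5470 = 9900 m/s.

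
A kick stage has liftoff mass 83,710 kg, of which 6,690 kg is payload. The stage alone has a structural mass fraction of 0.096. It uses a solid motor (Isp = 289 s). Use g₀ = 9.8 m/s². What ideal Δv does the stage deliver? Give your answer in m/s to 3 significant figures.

Stage wet mass = m₀ − payload = 83,710 − 6,690 = 77,020 kg.
Stage dry mass = ε × stage wet mass = 0.096 × 77,020 = 7,393.92 kg.
Burnout mass m_f = stage dry + payload = 7,393.92 + 6,690 = 14,083.92 kg.
v_e = Isp · g₀ = 289 × 9.8 = 2832.2 m/s.
Δv = v_e · ln(83,710/14,083.92) = 2832.2 × ln(5.944) = 2832.2 × 1.7823 ≈ 5048 m/s.

Δv ≈ 5050 m/s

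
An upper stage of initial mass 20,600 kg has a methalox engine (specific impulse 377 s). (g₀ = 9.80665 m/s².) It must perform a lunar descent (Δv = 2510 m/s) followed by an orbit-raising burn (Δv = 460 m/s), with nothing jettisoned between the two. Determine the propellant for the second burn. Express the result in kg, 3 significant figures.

v_e = Isp · g₀ = 377 × 9.80665 = 3697.1 m/s.
After the first burn: m = 20600 × exp(−2510/3697.1) = 20600 × 0.50717 = 10,447.7 kg.
After the second burn: m = 10,447.7 × exp(−460/3697.1) = 10,447.7 × 0.88301 = 9,225.42 kg.
Second-burn propellant = 10,447.7 − 9,225.42 = 1,222.28 kg.

propellant for the second burn ≈ 1220 kg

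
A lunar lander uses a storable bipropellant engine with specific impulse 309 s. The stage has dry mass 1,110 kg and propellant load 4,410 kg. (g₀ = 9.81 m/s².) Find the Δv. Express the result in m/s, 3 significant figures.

Δv ≈ 4860 m/s

v_e = Isp · g₀ = 309 × 9.81 = 3031.3 m/s.
m₀ = m_dry + m_prop = 1,110 + 4,410 = 5,520 kg.
From the ideal rocket equation, Δv = v_e · ln(m₀/m_f) = 3031.3 × ln(4.973) = 3031.3 × 1.6040 ≈ 4862.2 m/s.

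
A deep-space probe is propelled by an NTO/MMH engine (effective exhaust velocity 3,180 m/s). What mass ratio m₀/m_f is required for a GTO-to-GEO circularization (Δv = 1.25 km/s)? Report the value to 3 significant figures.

m₀/m_f = exp(Δv / v_e) = exp(1250 / 3180.0) = exp(0.3931) = 1.4815.

mass ratio ≈ 1.48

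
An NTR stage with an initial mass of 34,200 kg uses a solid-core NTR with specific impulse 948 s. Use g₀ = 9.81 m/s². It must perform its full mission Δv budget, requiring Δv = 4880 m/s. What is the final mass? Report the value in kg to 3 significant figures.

final mass ≈ 20200 kg

v_e = Isp · g₀ = 948 × 9.81 = 9299.9 m/s.
m₀/m_f = exp(Δv / v_e) = exp(4880 / 9299.9) = exp(0.5247) = 1.6900.
m_f = m₀ / 1.6900 = 34,200 / 1.6900 = 20,236.7 kg.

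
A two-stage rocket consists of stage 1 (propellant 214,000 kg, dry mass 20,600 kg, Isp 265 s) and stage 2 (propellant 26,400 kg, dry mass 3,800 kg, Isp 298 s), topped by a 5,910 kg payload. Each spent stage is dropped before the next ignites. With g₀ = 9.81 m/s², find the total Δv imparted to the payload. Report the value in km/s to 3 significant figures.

Ignition mass of stage 1 = 214,000+20,600 + 26,400+3,800 + 5,910 = 270,710 kg.
Stage 1: m₀ = 270,710 kg, m_f = 270,710 − 214,000 = 56,710 kg; Δv = 265×9.81×ln(4.774) = 2599.7×1.5631 ≈ 4064 m/s.
Stage 2: m₀ = 36,110 kg, m_f = 36,110 − 26,400 = 9,710 kg; Δv = 298×9.81×ln(3.719) = 2923.4×1.3134 ≈ 3840 m/s.
Total Δv = 4064 + 3840 = 7904 m/s.

Δv ≈ 7.90 km/s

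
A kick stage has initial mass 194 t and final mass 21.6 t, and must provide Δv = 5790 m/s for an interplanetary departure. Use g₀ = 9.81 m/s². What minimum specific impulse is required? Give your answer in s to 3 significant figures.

ln(m₀/m_f) = ln(194000/21600) = ln(8.981) = 2.1952.
v_e = Δv / ln(m₀/m_f) = 5790 / 2.1952 = 2637.6 m/s.
Isp = v_e / g₀ = 2637.6 / 9.81 = 268.9 s.

Isp ≈ 269 s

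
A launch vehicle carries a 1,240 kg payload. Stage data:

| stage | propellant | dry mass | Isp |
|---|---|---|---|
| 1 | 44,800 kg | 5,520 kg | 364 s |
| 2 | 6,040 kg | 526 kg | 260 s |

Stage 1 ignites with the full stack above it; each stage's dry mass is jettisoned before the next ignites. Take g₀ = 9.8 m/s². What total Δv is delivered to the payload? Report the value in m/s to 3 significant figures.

Δv ≈ 9040 m/s

Ignition mass of stage 1 = 44,800+5,520 + 6,040+526 + 1,240 = 58,126 kg.
Stage 1: m₀ = 58,126 kg, m_f = 58,126 − 44,800 = 13,326 kg; Δv = 364×9.8×ln(4.362) = 3567.2×1.4729 ≈ 5254 m/s.
Stage 2: m₀ = 7,806 kg, m_f = 7,806 − 6,040 = 1,766 kg; Δv = 260×9.8×ln(4.42) = 2548.0×1.4862 ≈ 3787 m/s.
Total Δv = 5254 + 3787 = 9041 m/s.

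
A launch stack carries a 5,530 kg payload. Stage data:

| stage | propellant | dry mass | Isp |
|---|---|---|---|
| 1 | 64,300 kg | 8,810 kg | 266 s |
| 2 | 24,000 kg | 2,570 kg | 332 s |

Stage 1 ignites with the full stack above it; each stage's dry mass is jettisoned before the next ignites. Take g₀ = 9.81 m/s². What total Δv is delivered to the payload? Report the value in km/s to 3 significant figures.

Ignition mass of stage 1 = 64,300+8,810 + 24,000+2,570 + 5,530 = 105,210 kg.
Stage 1: m₀ = 105,210 kg, m_f = 105,210 − 64,300 = 40,910 kg; Δv = 266×9.81×ln(2.572) = 2609.5×0.9446 ≈ 2465 m/s.
Stage 2: m₀ = 32,100 kg, m_f = 32,100 − 24,000 = 8,100 kg; Δv = 332×9.81×ln(3.963) = 3256.9×1.3770 ≈ 4485 m/s.
Total Δv = 2465 + 4485 = 6950 m/s.

Δv ≈ 6.95 km/s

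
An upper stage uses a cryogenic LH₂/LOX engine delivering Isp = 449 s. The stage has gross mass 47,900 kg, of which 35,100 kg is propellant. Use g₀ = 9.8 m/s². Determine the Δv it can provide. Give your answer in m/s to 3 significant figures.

Δv ≈ 5810 m/s

v_e = Isp · g₀ = 449 × 9.8 = 4400.2 m/s.
m_f = m₀ − m_prop = 47,900 − 35,100 = 12,800 kg.
Using Δv = v_e ln(m₀/m_f): Δv = v_e · ln(m₀/m_f) = 4400.2 × ln(3.742) = 4400.2 × 1.3197 ≈ 5806.8 m/s.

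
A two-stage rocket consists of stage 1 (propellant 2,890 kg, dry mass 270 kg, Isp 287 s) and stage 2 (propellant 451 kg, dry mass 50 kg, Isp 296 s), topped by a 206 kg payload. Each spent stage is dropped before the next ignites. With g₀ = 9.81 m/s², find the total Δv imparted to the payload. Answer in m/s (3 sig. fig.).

Ignition mass of stage 1 = 2,890+270 + 451+50 + 206 = 3,867 kg.
Stage 1: m₀ = 3,867 kg, m_f = 3,867 − 2,890 = 977 kg; Δv = 287×9.81×ln(3.958) = 2815.5×1.3757 ≈ 3873 m/s.
Stage 2: m₀ = 707 kg, m_f = 707 − 451 = 256 kg; Δv = 296×9.81×ln(2.762) = 2903.8×1.0159 ≈ 2950 m/s.
Total Δv = 3873 + 2950 = 6823 m/s.

Δv ≈ 6820 m/s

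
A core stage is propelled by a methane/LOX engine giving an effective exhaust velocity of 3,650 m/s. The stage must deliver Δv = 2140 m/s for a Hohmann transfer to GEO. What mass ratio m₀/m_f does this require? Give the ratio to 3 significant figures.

Rocket equation: m₀/m_f = exp(Δv / v_e) = exp(2140 / 3650.0) = exp(0.5863) = 1.7973.

mass ratio ≈ 1.80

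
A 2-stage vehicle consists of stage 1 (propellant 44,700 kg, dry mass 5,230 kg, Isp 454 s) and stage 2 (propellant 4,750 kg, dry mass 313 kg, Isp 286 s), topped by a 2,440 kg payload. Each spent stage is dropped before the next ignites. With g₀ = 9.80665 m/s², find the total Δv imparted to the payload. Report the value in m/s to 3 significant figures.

Δv ≈ 9520 m/s

Ignition mass of stage 1 = 44,700+5,230 + 4,750+313 + 2,440 = 57,433 kg.
Stage 1: m₀ = 57,433 kg, m_f = 57,433 − 44,700 = 12,733 kg; Δv = 454×9.80665×ln(4.511) = 4452.2×1.5064 ≈ 6707 m/s.
Stage 2: m₀ = 7,503 kg, m_f = 7,503 − 4,750 = 2,753 kg; Δv = 286×9.80665×ln(2.725) = 2804.7×1.0026 ≈ 2812 m/s.
Total Δv = 6707 + 2812 = 9519 m/s.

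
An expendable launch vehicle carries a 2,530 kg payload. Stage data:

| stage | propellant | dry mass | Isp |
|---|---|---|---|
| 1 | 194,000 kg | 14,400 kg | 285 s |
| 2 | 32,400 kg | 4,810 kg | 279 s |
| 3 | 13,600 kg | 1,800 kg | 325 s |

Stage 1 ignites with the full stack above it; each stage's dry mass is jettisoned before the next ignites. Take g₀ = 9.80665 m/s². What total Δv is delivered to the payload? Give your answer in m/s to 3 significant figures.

Ignition mass of stage 1 = 194,000+14,400 + 32,400+4,810 + 13,600+1,800 + 2,530 = 263,540 kg.
Stage 1: m₀ = 263,540 kg, m_f = 263,540 − 194,000 = 69,540 kg; Δv = 285×9.80665×ln(3.79) = 2794.9×1.3323 ≈ 3724 m/s.
Stage 2: m₀ = 55,140 kg, m_f = 55,140 − 32,400 = 22,740 kg; Δv = 279×9.80665×ln(2.425) = 2736.1×0.8857 ≈ 2423 m/s.
Stage 3: m₀ = 17,930 kg, m_f = 17,930 − 13,600 = 4,330 kg; Δv = 325×9.80665×ln(4.141) = 3187.2×1.4209 ≈ 4529 m/s.
Total Δv = 3724 + 2423 + 4529 = 10676 m/s.

Δv ≈ 10700 m/s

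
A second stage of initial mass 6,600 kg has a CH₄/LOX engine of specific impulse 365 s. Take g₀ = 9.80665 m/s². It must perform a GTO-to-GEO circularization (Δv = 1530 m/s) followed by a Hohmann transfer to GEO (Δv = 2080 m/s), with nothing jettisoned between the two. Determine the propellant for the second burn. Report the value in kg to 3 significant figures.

propellant for the second burn ≈ 1900 kg

v_e = Isp · g₀ = 365 × 9.80665 = 3579.4 m/s.
After the first burn: m = 6600 × exp(−1530/3579.4) = 6600 × 0.65217 = 4,304.32 kg.
After the second burn: m = 4,304.32 × exp(−2080/3579.4) = 4,304.32 × 0.55928 = 2,407.32 kg.
Second-burn propellant = 4,304.32 − 2,407.32 = 1,897 kg.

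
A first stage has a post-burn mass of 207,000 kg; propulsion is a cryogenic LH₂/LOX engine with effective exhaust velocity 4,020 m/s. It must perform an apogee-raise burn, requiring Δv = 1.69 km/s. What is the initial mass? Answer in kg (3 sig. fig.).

initial mass ≈ 315000 kg

m₀/m_f = exp(Δv / v_e) = exp(1690 / 4020.0) = exp(0.4204) = 1.5226.
m₀ = m_f × 1.5226 = 207,000 × 1.5226 = 315,178 kg.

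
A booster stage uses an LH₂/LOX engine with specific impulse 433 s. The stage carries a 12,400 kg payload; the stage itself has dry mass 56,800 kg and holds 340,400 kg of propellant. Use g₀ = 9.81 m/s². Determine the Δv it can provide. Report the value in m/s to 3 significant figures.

v_e = Isp · g₀ = 433 × 9.81 = 4247.7 m/s.
m₀ = payload + dry + propellant = 12,400 + 56,800 + 340,400 = 409,600 kg.
m_f = payload + dry = 12,400 + 56,800 = 69,200 kg.
Δv = v_e · ln(m₀/m_f) = 4247.7 × ln(5.919) = 4247.7 × 1.7782 ≈ 7553.2 m/s.

Δv ≈ 7550 m/s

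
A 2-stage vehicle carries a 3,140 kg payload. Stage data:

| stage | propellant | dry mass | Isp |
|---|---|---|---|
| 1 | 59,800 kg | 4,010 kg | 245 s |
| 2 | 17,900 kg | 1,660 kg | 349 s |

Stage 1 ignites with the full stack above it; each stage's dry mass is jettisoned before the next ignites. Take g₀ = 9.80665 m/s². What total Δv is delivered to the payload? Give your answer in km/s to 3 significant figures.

Ignition mass of stage 1 = 59,800+4,010 + 17,900+1,660 + 3,140 = 86,510 kg.
Stage 1: m₀ = 86,510 kg, m_f = 86,510 − 59,800 = 26,710 kg; Δv = 245×9.80665×ln(3.239) = 2402.6×1.1752 ≈ 2824 m/s.
Stage 2: m₀ = 22,700 kg, m_f = 22,700 − 17,900 = 4,800 kg; Δv = 349×9.80665×ln(4.729) = 3422.5×1.5537 ≈ 5318 m/s.
Total Δv = 2824 + 5318 = 8142 m/s.

Δv ≈ 8.14 km/s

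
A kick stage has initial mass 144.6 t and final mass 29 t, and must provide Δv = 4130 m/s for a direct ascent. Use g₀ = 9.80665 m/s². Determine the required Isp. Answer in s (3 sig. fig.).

Isp ≈ 262 s

ln(m₀/m_f) = ln(144600/29000) = ln(4.986) = 1.6067.
v_e = Δv / ln(m₀/m_f) = 4130 / 1.6067 = 2570.5 m/s.
Isp = v_e / g₀ = 2570.5 / 9.80665 = 262.1 s.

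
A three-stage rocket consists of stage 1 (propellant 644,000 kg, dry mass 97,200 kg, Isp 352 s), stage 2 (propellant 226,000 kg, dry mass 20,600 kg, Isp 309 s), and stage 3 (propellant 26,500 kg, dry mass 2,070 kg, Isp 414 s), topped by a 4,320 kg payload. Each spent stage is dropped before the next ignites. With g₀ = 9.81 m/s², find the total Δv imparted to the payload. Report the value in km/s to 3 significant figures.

Ignition mass of stage 1 = 644,000+97,200 + 226,000+20,600 + 26,500+2,070 + 4,320 = 1,020,690 kg.
Stage 1: m₀ = 1,020,690 kg, m_f = 1,020,690 − 644,000 = 376,690 kg; Δv = 352×9.81×ln(2.71) = 3453.1×0.9968 ≈ 3442 m/s.
Stage 2: m₀ = 279,490 kg, m_f = 279,490 − 226,000 = 53,490 kg; Δv = 309×9.81×ln(5.225) = 3031.3×1.6535 ≈ 5012 m/s.
Stage 3: m₀ = 32,890 kg, m_f = 32,890 − 26,500 = 6,390 kg; Δv = 414×9.81×ln(5.147) = 4061.3×1.6384 ≈ 6654 m/s.
Total Δv = 3442 + 5012 + 6654 = 15108 m/s.

Δv ≈ 15.1 km/s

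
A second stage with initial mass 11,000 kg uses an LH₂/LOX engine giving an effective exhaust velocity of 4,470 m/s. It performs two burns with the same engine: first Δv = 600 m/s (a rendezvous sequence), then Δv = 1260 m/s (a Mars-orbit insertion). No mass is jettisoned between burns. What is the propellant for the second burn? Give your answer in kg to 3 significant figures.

propellant for the second burn ≈ 2360 kg

After the first burn: m = 11000 × exp(−600/4470.0) = 11000 × 0.87439 = 9,618.29 kg.
After the second burn: m = 9,618.29 × exp(−1260/4470.0) = 9,618.29 × 0.75436 = 7,255.65 kg.
Second-burn propellant = 9,618.29 − 7,255.65 = 2,362.64 kg.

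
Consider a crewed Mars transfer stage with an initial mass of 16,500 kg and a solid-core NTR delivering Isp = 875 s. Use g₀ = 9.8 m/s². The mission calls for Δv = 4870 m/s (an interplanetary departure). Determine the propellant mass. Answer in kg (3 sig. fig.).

propellant mass ≈ 7150 kg

v_e = Isp · g₀ = 875 × 9.8 = 8575.0 m/s.
Using Δv = v_e ln(m₀/m_f): m₀/m_f = exp(Δv / v_e) = exp(4870 / 8575.0) = exp(0.5679) = 1.7646.
m_f = 16,500 / 1.7646 = 9,350.56 kg, so propellant = m₀ − m_f = 16,500 − 9,350.56 = 7,149.44 kg.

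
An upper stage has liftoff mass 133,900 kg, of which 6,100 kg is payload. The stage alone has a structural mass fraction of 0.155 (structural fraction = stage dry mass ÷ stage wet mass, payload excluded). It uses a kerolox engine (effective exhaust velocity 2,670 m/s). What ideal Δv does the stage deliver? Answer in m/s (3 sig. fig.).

Stage wet mass = m₀ − payload = 133,900 − 6,100 = 127,800 kg.
Stage dry mass = ε × stage wet mass = 0.155 × 127,800 = 19,809 kg.
Burnout mass m_f = stage dry + payload = 19,809 + 6,100 = 25,909 kg.
Using Δv = v_e ln(m₀/m_f): Δv = v_e · ln(133,900/25,909) = 2670.0 × ln(5.168) = 2670.0 × 1.6425 ≈ 4385 m/s.

Δv ≈ 4390 m/s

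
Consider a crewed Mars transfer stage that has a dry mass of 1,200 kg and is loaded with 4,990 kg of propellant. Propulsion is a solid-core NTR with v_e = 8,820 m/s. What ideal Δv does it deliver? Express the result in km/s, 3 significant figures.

Δv ≈ 14.5 km/s

m₀ = m_dry + m_prop = 1,200 + 4,990 = 6,190 kg.
Using Δv = v_e ln(m₀/m_f): Δv = v_e · ln(m₀/m_f) = 8820.0 × ln(5.158) = 8820.0 × 1.6406 ≈ 14470.2 m/s.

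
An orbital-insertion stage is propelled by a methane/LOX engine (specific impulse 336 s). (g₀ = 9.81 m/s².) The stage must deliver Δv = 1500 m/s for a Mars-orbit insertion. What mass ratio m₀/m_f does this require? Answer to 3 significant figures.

v_e = Isp · g₀ = 336 × 9.81 = 3296.2 m/s.
From the ideal rocket equation, m₀/m_f = exp(Δv / v_e) = exp(1500 / 3296.2) = exp(0.4551) = 1.5763.

mass ratio ≈ 1.58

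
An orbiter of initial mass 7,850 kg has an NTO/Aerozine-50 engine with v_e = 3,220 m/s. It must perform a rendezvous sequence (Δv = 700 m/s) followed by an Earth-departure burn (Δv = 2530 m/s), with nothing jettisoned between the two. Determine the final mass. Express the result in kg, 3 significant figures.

After the first burn: m = 7850 × exp(−700/3220.0) = 7850 × 0.80462 = 6,316.27 kg.
After the second burn: m = 6,316.27 × exp(−2530/3220.0) = 6,316.27 × 0.45579 = 2,878.89 kg.

final mass ≈ 2880 kg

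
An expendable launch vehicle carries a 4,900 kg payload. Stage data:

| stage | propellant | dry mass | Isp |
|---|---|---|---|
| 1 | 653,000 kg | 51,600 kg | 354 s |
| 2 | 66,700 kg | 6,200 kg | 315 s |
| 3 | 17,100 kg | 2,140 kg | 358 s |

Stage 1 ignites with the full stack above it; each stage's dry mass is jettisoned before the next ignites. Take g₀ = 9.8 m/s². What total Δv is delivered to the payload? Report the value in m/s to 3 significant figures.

Ignition mass of stage 1 = 653,000+51,600 + 66,700+6,200 + 17,100+2,140 + 4,900 = 801,640 kg.
Stage 1: m₀ = 801,640 kg, m_f = 801,640 − 653,000 = 148,640 kg; Δv = 354×9.8×ln(5.393) = 3469.2×1.6851 ≈ 5846 m/s.
Stage 2: m₀ = 97,040 kg, m_f = 97,040 − 66,700 = 30,340 kg; Δv = 315×9.8×ln(3.198) = 3087.0×1.1627 ≈ 3589 m/s.
Stage 3: m₀ = 24,140 kg, m_f = 24,140 − 17,100 = 7,040 kg; Δv = 358×9.8×ln(3.429) = 3508.4×1.2323 ≈ 4323 m/s.
Total Δv = 5846 + 3589 + 4323 = 13758 m/s.

Δv ≈ 13800 m/s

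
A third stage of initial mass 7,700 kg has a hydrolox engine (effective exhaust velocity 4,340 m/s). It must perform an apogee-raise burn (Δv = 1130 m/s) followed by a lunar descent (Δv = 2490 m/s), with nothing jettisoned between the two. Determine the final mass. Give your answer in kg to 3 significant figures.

After the first burn: m = 7700 × exp(−1130/4340.0) = 7700 × 0.77077 = 5,934.93 kg.
After the second burn: m = 5,934.93 × exp(−2490/4340.0) = 5,934.93 × 0.56342 = 3,343.86 kg.

final mass ≈ 3340 kg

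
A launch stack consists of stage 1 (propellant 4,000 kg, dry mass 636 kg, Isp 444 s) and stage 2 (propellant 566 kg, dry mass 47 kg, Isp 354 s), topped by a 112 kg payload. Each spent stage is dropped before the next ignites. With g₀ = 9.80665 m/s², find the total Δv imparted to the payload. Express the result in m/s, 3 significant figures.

Δv ≈ 11200 m/s

Ignition mass of stage 1 = 4,000+636 + 566+47 + 112 = 5,361 kg.
Stage 1: m₀ = 5,361 kg, m_f = 5,361 − 4,000 = 1,361 kg; Δv = 444×9.80665×ln(3.939) = 4354.2×1.3709 ≈ 5969 m/s.
Stage 2: m₀ = 725 kg, m_f = 725 − 566 = 159 kg; Δv = 354×9.80665×ln(4.56) = 3471.6×1.5173 ≈ 5267 m/s.
Total Δv = 5969 + 5267 = 11236 m/s.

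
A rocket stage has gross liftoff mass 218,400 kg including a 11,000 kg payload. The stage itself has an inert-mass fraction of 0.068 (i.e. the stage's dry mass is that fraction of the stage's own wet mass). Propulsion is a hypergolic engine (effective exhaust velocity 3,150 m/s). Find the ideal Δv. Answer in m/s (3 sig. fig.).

Stage wet mass = m₀ − payload = 218,400 − 11,000 = 207,400 kg.
Stage dry mass = ε × stage wet mass = 0.068 × 207,400 = 14,103.2 kg.
Burnout mass m_f = stage dry + payload = 14,103.2 + 11,000 = 25,103.2 kg.
Using Δv = v_e ln(m₀/m_f): Δv = v_e · ln(218,400/25,103.2) = 3150.0 × ln(8.7) = 3150.0 × 2.1633 ≈ 6814 m/s.

Δv ≈ 6810 m/s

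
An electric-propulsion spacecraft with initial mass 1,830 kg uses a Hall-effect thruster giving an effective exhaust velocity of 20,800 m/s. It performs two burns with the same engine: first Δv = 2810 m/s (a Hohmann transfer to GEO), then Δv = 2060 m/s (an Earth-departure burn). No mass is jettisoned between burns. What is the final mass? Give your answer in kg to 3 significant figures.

After the first burn: m = 1830 × exp(−2810/20800.0) = 1830 × 0.87363 = 1,598.74 kg.
After the second burn: m = 1,598.74 × exp(−2060/20800.0) = 1,598.74 × 0.90571 = 1,447.99 kg.

final mass ≈ 1450 kg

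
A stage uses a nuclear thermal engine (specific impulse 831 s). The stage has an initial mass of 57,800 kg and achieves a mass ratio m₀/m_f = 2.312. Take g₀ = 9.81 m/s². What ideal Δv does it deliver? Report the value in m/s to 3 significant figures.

Δv ≈ 6830 m/s

v_e = Isp · g₀ = 831 × 9.81 = 8152.1 m/s.
Δv = v_e · ln(2.312) = 8152.1 × 0.8381 ≈ 6832.4 m/s.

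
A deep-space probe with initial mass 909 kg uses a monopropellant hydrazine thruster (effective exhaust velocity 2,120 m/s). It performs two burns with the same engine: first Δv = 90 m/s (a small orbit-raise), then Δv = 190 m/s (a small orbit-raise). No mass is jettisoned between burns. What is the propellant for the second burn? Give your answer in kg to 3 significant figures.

propellant for the second burn ≈ 74.7 kg

After the first burn: m = 909 × exp(−90/2120.0) = 909 × 0.95844 = 871.222 kg.
After the second burn: m = 871.222 × exp(−190/2120.0) = 871.222 × 0.91428 = 796.541 kg.
Second-burn propellant = 871.222 − 796.541 = 74.681 kg.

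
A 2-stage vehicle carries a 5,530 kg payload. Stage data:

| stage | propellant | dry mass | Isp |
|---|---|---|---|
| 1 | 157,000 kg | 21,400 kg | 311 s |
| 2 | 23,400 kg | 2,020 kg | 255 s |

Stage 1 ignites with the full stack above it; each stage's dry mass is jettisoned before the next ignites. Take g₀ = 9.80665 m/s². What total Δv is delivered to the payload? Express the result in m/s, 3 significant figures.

Ignition mass of stage 1 = 157,000+21,400 + 23,400+2,020 + 5,530 = 209,350 kg.
Stage 1: m₀ = 209,350 kg, m_f = 209,350 − 157,000 = 52,350 kg; Δv = 311×9.80665×ln(3.999) = 3049.9×1.3861 ≈ 4227 m/s.
Stage 2: m₀ = 30,950 kg, m_f = 30,950 − 23,400 = 7,550 kg; Δv = 255×9.80665×ln(4.099) = 2500.7×1.4108 ≈ 3528 m/s.
Total Δv = 4227 + 3528 = 7755 m/s.

Δv ≈ 7760 m/s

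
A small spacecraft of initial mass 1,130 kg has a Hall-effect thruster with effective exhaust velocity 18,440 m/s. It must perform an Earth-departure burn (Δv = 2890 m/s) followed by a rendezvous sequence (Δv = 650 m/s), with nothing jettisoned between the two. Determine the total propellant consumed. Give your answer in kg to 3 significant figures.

After the first burn: m = 1130 × exp(−2890/18440.0) = 1130 × 0.85494 = 966.082 kg.
After the second burn: m = 966.082 × exp(−650/18440.0) = 966.082 × 0.96536 = 932.617 kg.
Total propellant = m₀ − m_final = 1130 − 932.617 = 197.383 kg.

total propellant consumed ≈ 197 kg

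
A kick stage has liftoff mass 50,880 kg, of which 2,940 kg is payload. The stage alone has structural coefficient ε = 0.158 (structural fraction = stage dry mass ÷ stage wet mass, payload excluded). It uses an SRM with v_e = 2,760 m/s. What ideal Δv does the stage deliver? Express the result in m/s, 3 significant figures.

Stage wet mass = m₀ − payload = 50,880 − 2,940 = 47,940 kg.
Stage dry mass = ε × stage wet mass = 0.158 × 47,940 = 7,574.52 kg.
Burnout mass m_f = stage dry + payload = 7,574.52 + 2,940 = 10,514.52 kg.
By the Tsiolkovsky rocket equation, Δv = v_e · ln(50,880/10,514.52) = 2760.0 × ln(4.839) = 2760.0 × 1.5767 ≈ 4352 m/s.

Δv ≈ 4350 m/s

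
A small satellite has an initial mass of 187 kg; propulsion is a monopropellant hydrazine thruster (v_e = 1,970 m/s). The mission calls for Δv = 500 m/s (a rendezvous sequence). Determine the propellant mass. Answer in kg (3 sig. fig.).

m₀/m_f = exp(Δv / v_e) = exp(500 / 1970.0) = exp(0.2538) = 1.2889.
m_f = 187 / 1.2889 = 145.085 kg, so propellant = m₀ − m_f = 187 − 145.085 = 41.915 kg.

propellant mass ≈ 41.9 kg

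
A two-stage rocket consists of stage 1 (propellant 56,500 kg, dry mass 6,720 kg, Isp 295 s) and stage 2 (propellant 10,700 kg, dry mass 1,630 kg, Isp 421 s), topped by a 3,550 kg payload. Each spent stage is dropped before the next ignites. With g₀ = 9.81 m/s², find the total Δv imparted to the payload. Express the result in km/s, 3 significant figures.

Δv ≈ 8.25 km/s

Ignition mass of stage 1 = 56,500+6,720 + 10,700+1,630 + 3,550 = 79,100 kg.
Stage 1: m₀ = 79,100 kg, m_f = 79,100 − 56,500 = 22,600 kg; Δv = 295×9.81×ln(3.5) = 2894.0×1.2528 ≈ 3625 m/s.
Stage 2: m₀ = 15,880 kg, m_f = 15,880 − 10,700 = 5,180 kg; Δv = 421×9.81×ln(3.066) = 4130.0×1.1203 ≈ 4627 m/s.
Total Δv = 3625 + 4627 = 8252 m/s.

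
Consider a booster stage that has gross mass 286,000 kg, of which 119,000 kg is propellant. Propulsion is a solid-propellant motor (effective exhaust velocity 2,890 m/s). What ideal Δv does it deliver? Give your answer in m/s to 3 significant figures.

m_f = m₀ − m_prop = 286,000 − 119,000 = 167,000 kg.
Δv = v_e · ln(m₀/m_f) = 2890.0 × ln(1.713) = 2890.0 × 0.5380 ≈ 1554.8 m/s.

Δv ≈ 1550 m/s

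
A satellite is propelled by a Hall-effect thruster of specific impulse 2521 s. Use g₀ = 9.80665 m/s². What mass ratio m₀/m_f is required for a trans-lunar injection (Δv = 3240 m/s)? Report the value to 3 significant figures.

v_e = Isp · g₀ = 2521 × 9.80665 = 24722.6 m/s.
Rocket equation: m₀/m_f = exp(Δv / v_e) = exp(3240 / 24722.6) = exp(0.1311) = 1.1400.

mass ratio ≈ 1.14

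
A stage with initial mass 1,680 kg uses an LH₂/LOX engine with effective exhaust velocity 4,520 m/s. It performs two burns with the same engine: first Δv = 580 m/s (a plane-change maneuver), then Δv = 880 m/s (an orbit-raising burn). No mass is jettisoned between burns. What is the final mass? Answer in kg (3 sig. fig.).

After the first burn: m = 1680 × exp(−580/4520.0) = 1680 × 0.87957 = 1,477.68 kg.
After the second burn: m = 1,477.68 × exp(−880/4520.0) = 1,477.68 × 0.82309 = 1,216.26 kg.

final mass ≈ 1220 kg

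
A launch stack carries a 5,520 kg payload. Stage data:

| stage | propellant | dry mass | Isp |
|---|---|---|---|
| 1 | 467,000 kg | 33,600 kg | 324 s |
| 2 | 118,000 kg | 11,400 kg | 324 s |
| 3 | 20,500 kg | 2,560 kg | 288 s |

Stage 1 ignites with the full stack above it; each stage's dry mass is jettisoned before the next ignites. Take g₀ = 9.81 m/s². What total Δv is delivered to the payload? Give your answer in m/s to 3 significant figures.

Ignition mass of stage 1 = 467,000+33,600 + 118,000+11,400 + 20,500+2,560 + 5,520 = 658,580 kg.
Stage 1: m₀ = 658,580 kg, m_f = 658,580 − 467,000 = 191,580 kg; Δv = 324×9.81×ln(3.438) = 3178.4×1.2348 ≈ 3925 m/s.
Stage 2: m₀ = 157,980 kg, m_f = 157,980 − 118,000 = 39,980 kg; Δv = 324×9.81×ln(3.951) = 3178.4×1.3741 ≈ 4367 m/s.
Stage 3: m₀ = 28,580 kg, m_f = 28,580 − 20,500 = 8,080 kg; Δv = 288×9.81×ln(3.537) = 2825.3×1.2633 ≈ 3569 m/s.
Total Δv = 3925 + 4367 + 3569 = 11861 m/s.

Δv ≈ 11900 m/s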